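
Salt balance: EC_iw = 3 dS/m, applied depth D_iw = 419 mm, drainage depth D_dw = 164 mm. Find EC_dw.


EC_dw = EC_iw * D_iw / D_dw
EC_dw = 3 * 419 / 164
EC_dw = 1257 / 164

7.6646 dS/m


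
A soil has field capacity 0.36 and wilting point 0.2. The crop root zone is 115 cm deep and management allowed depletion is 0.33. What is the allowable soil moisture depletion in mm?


SMD = (FC - PWP) * d * MAD * 10
SMD = (0.36 - 0.2) * 115 * 0.33 * 10
SMD = 0.1600 * 115 * 0.33 * 10

60.7200 mm


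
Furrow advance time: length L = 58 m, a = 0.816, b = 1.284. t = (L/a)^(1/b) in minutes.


t = (L/a)^(1/b)
t = (58/0.816)^(1/1.284)
t = 71.078431^(1/1.284)

27.6798 min


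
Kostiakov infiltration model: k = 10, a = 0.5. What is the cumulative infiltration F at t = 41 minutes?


F = k * t^a = 10 * 41^0.5
F = 10 * 6.403124

64.0312 mm


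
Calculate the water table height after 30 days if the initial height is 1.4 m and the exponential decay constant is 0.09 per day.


m = m0 * exp(-k*t)
m = 1.4 * exp(-0.09 * 30)
m = 1.4 * exp(-2.7000)

0.0941 m


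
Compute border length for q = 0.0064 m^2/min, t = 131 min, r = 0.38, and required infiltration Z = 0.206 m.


L = q*t/((1+r)*Z)
L = 0.0064*131/((1+0.38)*0.206)
L = 0.8384/0.28428

2.9492 m


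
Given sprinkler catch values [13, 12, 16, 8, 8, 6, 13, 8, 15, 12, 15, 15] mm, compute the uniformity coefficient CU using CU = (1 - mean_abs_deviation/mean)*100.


mean = 11.750000 mm
MAD = 2.833333 mm
CU = (1 - 2.833333/11.750000)*100

75.8865 %


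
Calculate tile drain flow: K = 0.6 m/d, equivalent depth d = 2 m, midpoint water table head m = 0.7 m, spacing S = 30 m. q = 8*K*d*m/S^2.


q = 8*K*d*m/S^2
q = 8*0.6*2*0.7/30^2
q = 6.7200 / 900

0.0075 m/d


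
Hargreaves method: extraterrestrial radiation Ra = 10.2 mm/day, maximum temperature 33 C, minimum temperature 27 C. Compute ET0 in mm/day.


Tmean = (Tmax + Tmin)/2 = (33 + 27)/2 = 30.0
ET0 = 0.0023 * 10.2 * (30.0 + 17.8) * sqrt(33 - 27)
ET0 = 0.0023 * 10.2 * 47.8 * 2.449490

2.7468 mm/day


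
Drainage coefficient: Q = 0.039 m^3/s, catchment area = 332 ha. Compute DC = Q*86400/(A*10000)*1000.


DC = Q * 86400 / (A * 10000) * 1000
DC = 0.039 * 86400 / (332 * 10000) * 1000
DC = 3369600.0000 / 3320000

1.0149 mm/day


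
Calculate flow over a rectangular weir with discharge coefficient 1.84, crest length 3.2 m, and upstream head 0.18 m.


Q = C * L * H^(3/2) = 1.84 * 3.2 * 0.18^1.5 = 1.84 * 3.2 * 0.076368

0.4497 m^3/s


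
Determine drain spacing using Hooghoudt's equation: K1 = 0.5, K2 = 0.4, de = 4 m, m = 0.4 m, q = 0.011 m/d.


S^2 = 8*K2*de*m/q + 4*K1*m^2/q
S^2 = 8*0.4*4*0.4/0.011 + 4*0.5*0.4^2/0.011
S = sqrt(494.5455)

22.2384 m


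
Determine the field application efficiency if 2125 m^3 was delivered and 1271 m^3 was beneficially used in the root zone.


Ea = V_root / V_field * 100 = 1271 / 2125 * 100 = 59.8118%

59.8118 %


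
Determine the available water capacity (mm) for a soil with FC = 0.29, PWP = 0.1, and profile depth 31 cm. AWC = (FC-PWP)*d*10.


AWC = (FC - PWP) * d * 10
AWC = (0.29 - 0.1) * 31 * 10
AWC = 0.1900 * 31 * 10

58.9000 mm


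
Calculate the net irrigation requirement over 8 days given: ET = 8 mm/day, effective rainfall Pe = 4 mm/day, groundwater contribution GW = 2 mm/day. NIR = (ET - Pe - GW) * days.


Daily deficit = ET - Pe - GW = 8 - 4 - 2 = 2 mm/day
NIR = 2 * 8 = 16 mm

16.0000 mm


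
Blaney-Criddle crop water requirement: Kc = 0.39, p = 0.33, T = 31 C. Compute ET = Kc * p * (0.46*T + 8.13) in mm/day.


ET = Kc * p * (0.46*T + 8.13)
ET = 0.39 * 0.33 * (0.46*31 + 8.13)
ET = 0.39 * 0.33 * 22.3900

2.8816 mm/day


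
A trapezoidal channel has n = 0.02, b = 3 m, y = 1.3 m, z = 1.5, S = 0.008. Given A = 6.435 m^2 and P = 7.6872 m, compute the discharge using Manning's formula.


R = A/P = 6.435/7.6872 = 0.837106
Q = (1/0.02) * 6.435 * 0.837106^(2/3) * 0.008^0.5

25.5614 m^3/s


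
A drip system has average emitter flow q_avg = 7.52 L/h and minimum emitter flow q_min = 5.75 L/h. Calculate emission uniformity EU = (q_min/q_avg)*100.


EU = (q_min/q_avg)*100 = (5.75/7.52)*100 = 76.4628%

76.4628 %


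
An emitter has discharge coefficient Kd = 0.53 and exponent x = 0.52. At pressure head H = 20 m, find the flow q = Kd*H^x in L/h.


q = Kd * H^x = 0.53 * 20^0.52 = 0.53 * 4.748272

2.5166 L/h


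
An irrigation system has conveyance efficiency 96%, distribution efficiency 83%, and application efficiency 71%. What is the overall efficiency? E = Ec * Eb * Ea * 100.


Ec = 0.96, Eb = 0.83, Ea = 0.71
E = 0.96 * 0.83 * 0.71 * 100 = 56.5728%

56.5728 %


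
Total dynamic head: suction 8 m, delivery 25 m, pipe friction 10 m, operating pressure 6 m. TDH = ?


TDH = Hs + Hd + hf + Hp = 8 + 25 + 10 + 6 = 49

49 m


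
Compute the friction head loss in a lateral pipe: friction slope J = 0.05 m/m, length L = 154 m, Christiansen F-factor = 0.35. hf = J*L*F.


hf = J * L * F = 0.05 * 154 * 0.35 = 2.6950 m

2.6950 m


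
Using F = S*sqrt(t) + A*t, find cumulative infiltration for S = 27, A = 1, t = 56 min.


F = S*sqrt(t) + A*t
F = 27*sqrt(56) + 1*56
F = 27*7.483315 + 56

258.0495 mm


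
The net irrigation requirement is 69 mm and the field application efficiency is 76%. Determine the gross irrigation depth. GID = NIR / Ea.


Ea = 76% = 0.76
GID = NIR / Ea = 69 / 0.76 = 90.7895 mm

90.7895 mm


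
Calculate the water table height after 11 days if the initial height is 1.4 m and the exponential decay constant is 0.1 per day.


m = m0 * exp(-k*t)
m = 1.4 * exp(-0.1 * 11)
m = 1.4 * exp(-1.1000)

0.4660 m


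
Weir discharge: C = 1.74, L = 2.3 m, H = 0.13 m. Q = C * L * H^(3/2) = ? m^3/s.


Q = C * L * H^(3/2) = 1.74 * 2.3 * 0.13^1.5 = 1.74 * 2.3 * 0.046872

0.1876 m^3/s


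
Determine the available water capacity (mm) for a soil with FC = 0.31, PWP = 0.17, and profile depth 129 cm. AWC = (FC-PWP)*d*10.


AWC = (FC - PWP) * d * 10
AWC = (0.31 - 0.17) * 129 * 10
AWC = 0.1400 * 129 * 10

180.6000 mm


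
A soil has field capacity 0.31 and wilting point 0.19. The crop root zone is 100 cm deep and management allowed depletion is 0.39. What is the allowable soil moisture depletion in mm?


SMD = (FC - PWP) * d * MAD * 10
SMD = (0.31 - 0.19) * 100 * 0.39 * 10
SMD = 0.1200 * 100 * 0.39 * 10

46.8000 mm


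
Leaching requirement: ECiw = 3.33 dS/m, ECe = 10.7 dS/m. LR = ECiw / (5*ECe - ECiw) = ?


LR = ECiw / (5*ECe - ECiw)
LR = 3.33 / (5*10.7 - 3.33)
LR = 3.33 / 50.1700

0.0664


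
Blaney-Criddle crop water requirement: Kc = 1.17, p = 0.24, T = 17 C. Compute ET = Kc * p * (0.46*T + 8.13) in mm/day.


ET = Kc * p * (0.46*T + 8.13)
ET = 1.17 * 0.24 * (0.46*17 + 8.13)
ET = 1.17 * 0.24 * 15.9500

4.4788 mm/day


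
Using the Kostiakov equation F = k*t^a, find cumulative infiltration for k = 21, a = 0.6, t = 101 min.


F = k * t^a = 21 * 101^0.6
F = 21 * 15.943836

334.8206 mm


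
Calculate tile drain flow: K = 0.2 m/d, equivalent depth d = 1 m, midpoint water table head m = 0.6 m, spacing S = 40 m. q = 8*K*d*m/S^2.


q = 8*K*d*m/S^2
q = 8*0.2*1*0.6/40^2
q = 0.9600 / 1600

6.0000e-04 m/d


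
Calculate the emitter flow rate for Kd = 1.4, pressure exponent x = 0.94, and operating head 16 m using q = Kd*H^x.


q = Kd * H^x = 1.4 * 16^0.94 = 1.4 * 13.547925

18.9671 L/h


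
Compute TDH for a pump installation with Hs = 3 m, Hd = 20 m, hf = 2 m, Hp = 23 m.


TDH = Hs + Hd + hf + Hp = 3 + 20 + 2 + 23 = 48

48 m


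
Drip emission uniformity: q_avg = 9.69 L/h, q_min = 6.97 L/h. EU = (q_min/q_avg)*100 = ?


EU = (q_min/q_avg)*100 = (6.97/9.69)*100 = 71.9298%

71.9298 %


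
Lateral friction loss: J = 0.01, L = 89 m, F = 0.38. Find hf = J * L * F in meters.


hf = J * L * F = 0.01 * 89 * 0.38 = 0.3382 m

0.3382 m


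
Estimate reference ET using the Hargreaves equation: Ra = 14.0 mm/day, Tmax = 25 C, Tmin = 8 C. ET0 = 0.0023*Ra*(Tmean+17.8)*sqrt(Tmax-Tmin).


Tmean = (Tmax + Tmin)/2 = (25 + 8)/2 = 16.5
ET0 = 0.0023 * 14.0 * (16.5 + 17.8) * sqrt(25 - 8)
ET0 = 0.0023 * 14.0 * 34.3 * 4.123106

4.5538 mm/day


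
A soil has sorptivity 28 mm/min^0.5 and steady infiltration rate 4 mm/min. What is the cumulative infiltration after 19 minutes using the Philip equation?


F = S*sqrt(t) + A*t
F = 28*sqrt(19) + 4*19
F = 28*4.358899 + 76

198.0492 mm


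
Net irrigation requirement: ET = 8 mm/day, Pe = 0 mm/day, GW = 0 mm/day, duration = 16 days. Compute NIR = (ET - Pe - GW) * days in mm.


Daily deficit = ET - Pe - GW = 8 - 0 - 0 = 8 mm/day
NIR = 8 * 16 = 128 mm

128.0000 mm


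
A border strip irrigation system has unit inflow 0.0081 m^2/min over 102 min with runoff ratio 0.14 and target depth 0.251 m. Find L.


L = q*t/((1+r)*Z)
L = 0.0081*102/((1+0.14)*0.251)
L = 0.8262/0.28614

2.8874 m


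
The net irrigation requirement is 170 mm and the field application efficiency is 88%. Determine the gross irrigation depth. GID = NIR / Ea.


Ea = 88% = 0.88
GID = NIR / Ea = 170 / 0.88 = 193.1818 mm

193.1818 mm


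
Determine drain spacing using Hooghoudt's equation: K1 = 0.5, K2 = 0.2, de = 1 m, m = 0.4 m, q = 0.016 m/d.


S^2 = 8*K2*de*m/q + 4*K1*m^2/q
S^2 = 8*0.2*1*0.4/0.016 + 4*0.5*0.4^2/0.016
S = sqrt(60.0000)

7.7460 m


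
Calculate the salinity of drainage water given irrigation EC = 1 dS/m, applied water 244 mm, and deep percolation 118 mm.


EC_dw = EC_iw * D_iw / D_dw
EC_dw = 1 * 244 / 118
EC_dw = 244 / 118

2.0678 dS/m


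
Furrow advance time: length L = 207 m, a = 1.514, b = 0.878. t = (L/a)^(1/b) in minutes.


t = (L/a)^(1/b)
t = (207/1.514)^(1/0.878)
t = 136.723910^(1/0.878)

270.7850 min


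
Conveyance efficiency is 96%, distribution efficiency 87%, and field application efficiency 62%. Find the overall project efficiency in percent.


Ec = 0.96, Eb = 0.87, Ea = 0.62
E = 0.96 * 0.87 * 0.62 * 100 = 51.7824%

51.7824 %


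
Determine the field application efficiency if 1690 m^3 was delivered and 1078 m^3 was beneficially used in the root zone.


Ea = V_root / V_field * 100 = 1078 / 1690 * 100 = 63.7870%

63.7870 %


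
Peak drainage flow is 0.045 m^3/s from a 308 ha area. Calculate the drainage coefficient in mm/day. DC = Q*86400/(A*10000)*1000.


DC = Q * 86400 / (A * 10000) * 1000
DC = 0.045 * 86400 / (308 * 10000) * 1000
DC = 3888000.0000 / 3080000

1.2623 mm/day


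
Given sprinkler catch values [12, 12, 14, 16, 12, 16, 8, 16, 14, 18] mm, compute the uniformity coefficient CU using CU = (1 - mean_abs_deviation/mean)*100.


mean = 13.800000 mm
MAD = 2.240000 mm
CU = (1 - 2.240000/13.800000)*100

83.7681 %


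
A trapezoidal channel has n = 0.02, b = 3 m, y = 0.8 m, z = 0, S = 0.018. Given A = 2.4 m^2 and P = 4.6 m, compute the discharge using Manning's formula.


R = A/P = 2.4/4.6 = 0.521739
Q = (1/0.02) * 2.4 * 0.521739^(2/3) * 0.018^0.5

10.4341 m^3/s


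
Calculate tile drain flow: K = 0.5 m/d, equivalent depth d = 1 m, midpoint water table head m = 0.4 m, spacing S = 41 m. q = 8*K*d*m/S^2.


q = 8*K*d*m/S^2
q = 8*0.5*1*0.4/41^2
q = 1.6000 / 1681

9.5181e-04 m/d


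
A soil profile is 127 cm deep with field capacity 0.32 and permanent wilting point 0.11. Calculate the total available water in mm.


AWC = (FC - PWP) * d * 10
AWC = (0.32 - 0.11) * 127 * 10
AWC = 0.2100 * 127 * 10

266.7000 mm


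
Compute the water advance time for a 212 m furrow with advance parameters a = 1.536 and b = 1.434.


t = (L/a)^(1/b)
t = (212/1.536)^(1/1.434)
t = 138.020833^(1/1.434)

31.0664 min


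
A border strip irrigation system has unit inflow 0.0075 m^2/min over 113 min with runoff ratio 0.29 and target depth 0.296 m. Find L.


L = q*t/((1+r)*Z)
L = 0.0075*113/((1+0.29)*0.296)
L = 0.8475/0.38184

2.2195 m


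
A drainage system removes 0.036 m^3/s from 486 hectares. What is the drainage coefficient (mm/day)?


DC = Q * 86400 / (A * 10000) * 1000
DC = 0.036 * 86400 / (486 * 10000) * 1000
DC = 3110400.0000 / 4860000

0.6400 mm/day


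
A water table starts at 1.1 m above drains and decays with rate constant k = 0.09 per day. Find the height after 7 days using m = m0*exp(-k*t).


m = m0 * exp(-k*t)
m = 1.1 * exp(-0.09 * 7)
m = 1.1 * exp(-0.6300)

0.5859 m


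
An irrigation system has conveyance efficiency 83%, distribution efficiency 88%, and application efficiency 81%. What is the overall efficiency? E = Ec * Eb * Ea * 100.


Ec = 0.83, Eb = 0.88, Ea = 0.81
E = 0.83 * 0.88 * 0.81 * 100 = 59.1624%

59.1624 %


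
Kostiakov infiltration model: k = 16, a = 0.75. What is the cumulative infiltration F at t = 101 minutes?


F = k * t^a = 16 * 101^0.75
F = 16 * 31.859652

509.7544 mm


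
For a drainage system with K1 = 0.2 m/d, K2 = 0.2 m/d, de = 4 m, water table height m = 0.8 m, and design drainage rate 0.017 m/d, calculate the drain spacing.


S^2 = 8*K2*de*m/q + 4*K1*m^2/q
S^2 = 8*0.2*4*0.8/0.017 + 4*0.2*0.8^2/0.017
S = sqrt(331.2941)

18.2015 m


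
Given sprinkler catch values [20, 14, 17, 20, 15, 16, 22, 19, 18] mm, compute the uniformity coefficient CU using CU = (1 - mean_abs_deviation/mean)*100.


mean = 17.888889 mm
MAD = 2.123457 mm
CU = (1 - 2.123457/17.888889)*100

88.1297 %


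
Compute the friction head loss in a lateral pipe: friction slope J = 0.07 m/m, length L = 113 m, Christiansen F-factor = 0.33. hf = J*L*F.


hf = J * L * F = 0.07 * 113 * 0.33 = 2.6103 m

2.6103 m


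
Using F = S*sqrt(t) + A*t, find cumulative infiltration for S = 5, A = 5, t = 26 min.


F = S*sqrt(t) + A*t
F = 5*sqrt(26) + 5*26
F = 5*5.099020 + 130

155.4951 mm


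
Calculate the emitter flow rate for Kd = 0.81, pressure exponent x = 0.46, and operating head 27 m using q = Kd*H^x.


q = Kd * H^x = 0.81 * 27^0.46 = 0.81 * 4.554360

3.6890 L/h


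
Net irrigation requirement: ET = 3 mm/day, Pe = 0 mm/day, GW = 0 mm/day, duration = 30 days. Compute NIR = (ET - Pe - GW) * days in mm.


Daily deficit = ET - Pe - GW = 3 - 0 - 0 = 3 mm/day
NIR = 3 * 30 = 90 mm

90.0000 mm


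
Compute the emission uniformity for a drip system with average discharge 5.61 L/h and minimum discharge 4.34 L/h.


EU = (q_min/q_avg)*100 = (4.34/5.61)*100 = 77.3619%

77.3619 %


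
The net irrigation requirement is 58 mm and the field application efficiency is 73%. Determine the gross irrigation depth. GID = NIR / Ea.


Ea = 73% = 0.73
GID = NIR / Ea = 58 / 0.73 = 79.4521 mm

79.4521 mm


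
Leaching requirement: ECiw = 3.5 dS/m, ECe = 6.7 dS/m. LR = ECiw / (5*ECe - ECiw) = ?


LR = ECiw / (5*ECe - ECiw)
LR = 3.5 / (5*6.7 - 3.5)
LR = 3.5 / 30.0000

0.1167


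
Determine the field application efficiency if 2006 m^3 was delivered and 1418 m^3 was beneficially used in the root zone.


Ea = V_root / V_field * 100 = 1418 / 2006 * 100 = 70.6879%

70.6879 %


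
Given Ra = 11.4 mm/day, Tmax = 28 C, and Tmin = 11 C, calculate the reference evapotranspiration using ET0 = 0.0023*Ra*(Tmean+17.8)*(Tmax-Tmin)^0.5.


Tmean = (Tmax + Tmin)/2 = (28 + 11)/2 = 19.5
ET0 = 0.0023 * 11.4 * (19.5 + 17.8) * sqrt(28 - 11)
ET0 = 0.0023 * 11.4 * 37.3 * 4.123106

4.0324 mm/day


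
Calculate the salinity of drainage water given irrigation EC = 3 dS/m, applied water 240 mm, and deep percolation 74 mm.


EC_dw = EC_iw * D_iw / D_dw
EC_dw = 3 * 240 / 74
EC_dw = 720 / 74

9.7297 dS/m


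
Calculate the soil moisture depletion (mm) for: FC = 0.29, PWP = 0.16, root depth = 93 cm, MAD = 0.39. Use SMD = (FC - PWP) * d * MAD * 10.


SMD = (FC - PWP) * d * MAD * 10
SMD = (0.29 - 0.16) * 93 * 0.39 * 10
SMD = 0.1300 * 93 * 0.39 * 10

47.1510 mm


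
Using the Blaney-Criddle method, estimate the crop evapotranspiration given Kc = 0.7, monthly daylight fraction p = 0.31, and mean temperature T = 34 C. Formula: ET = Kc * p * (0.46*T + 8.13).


ET = Kc * p * (0.46*T + 8.13)
ET = 0.7 * 0.31 * (0.46*34 + 8.13)
ET = 0.7 * 0.31 * 23.7700

5.1581 mm/day


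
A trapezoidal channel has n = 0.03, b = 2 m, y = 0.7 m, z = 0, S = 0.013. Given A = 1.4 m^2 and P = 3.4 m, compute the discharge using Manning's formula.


R = A/P = 1.4/3.4 = 0.411765
Q = (1/0.03) * 1.4 * 0.411765^(2/3) * 0.013^0.5

2.9450 m^3/s


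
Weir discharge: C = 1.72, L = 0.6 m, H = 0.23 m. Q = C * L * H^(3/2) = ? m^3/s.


Q = C * L * H^(3/2) = 1.72 * 0.6 * 0.23^1.5 = 1.72 * 0.6 * 0.110304

0.1138 m^3/s


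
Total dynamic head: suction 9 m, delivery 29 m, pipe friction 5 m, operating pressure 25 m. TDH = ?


TDH = Hs + Hd + hf + Hp = 9 + 29 + 5 + 25 = 68

68 m


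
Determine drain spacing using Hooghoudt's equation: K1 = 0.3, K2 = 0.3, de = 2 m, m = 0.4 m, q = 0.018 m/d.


S^2 = 8*K2*de*m/q + 4*K1*m^2/q
S^2 = 8*0.3*2*0.4/0.018 + 4*0.3*0.4^2/0.018
S = sqrt(117.3333)

10.8320 m


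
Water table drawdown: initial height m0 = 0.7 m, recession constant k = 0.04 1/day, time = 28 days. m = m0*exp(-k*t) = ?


m = m0 * exp(-k*t)
m = 0.7 * exp(-0.04 * 28)
m = 0.7 * exp(-1.1200)

0.2284 m


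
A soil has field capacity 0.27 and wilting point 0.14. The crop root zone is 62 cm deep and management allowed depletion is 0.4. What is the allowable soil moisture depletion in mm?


SMD = (FC - PWP) * d * MAD * 10
SMD = (0.27 - 0.14) * 62 * 0.4 * 10
SMD = 0.1300 * 62 * 0.4 * 10

32.2400 mm


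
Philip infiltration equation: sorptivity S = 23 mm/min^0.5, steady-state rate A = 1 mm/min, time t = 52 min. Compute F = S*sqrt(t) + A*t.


F = S*sqrt(t) + A*t
F = 23*sqrt(52) + 1*52
F = 23*7.211103 + 52

217.8554 mm


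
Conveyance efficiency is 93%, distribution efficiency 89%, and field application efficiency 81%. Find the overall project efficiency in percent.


Ec = 0.93, Eb = 0.89, Ea = 0.81
E = 0.93 * 0.89 * 0.81 * 100 = 67.0437%

67.0437 %


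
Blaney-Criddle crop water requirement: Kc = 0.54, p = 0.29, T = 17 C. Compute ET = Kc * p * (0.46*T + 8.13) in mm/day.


ET = Kc * p * (0.46*T + 8.13)
ET = 0.54 * 0.29 * (0.46*17 + 8.13)
ET = 0.54 * 0.29 * 15.9500

2.4978 mm/day


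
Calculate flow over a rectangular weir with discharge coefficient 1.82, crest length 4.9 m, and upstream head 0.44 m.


Q = C * L * H^(3/2) = 1.82 * 4.9 * 0.44^1.5 = 1.82 * 4.9 * 0.291863

2.6028 m^3/s


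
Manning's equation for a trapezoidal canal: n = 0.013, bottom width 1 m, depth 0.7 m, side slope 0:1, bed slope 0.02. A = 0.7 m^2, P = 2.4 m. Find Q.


R = A/P = 0.7/2.4 = 0.291667
Q = (1/0.013) * 0.7 * 0.291667^(2/3) * 0.02^0.5

3.3491 m^3/s


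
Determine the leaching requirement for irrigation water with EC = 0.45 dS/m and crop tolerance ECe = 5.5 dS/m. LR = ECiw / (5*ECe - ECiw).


LR = ECiw / (5*ECe - ECiw)
LR = 0.45 / (5*5.5 - 0.45)
LR = 0.45 / 27.0500

0.0166


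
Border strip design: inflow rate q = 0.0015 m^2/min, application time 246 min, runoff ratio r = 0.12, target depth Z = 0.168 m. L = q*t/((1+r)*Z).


L = q*t/((1+r)*Z)
L = 0.0015*246/((1+0.12)*0.168)
L = 0.369/0.18816

1.9611 m


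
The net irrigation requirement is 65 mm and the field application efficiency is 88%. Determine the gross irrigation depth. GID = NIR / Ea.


Ea = 88% = 0.88
GID = NIR / Ea = 65 / 0.88 = 73.8636 mm

73.8636 mm


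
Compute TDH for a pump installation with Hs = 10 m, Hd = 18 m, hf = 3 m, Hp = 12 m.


TDH = Hs + Hd + hf + Hp = 10 + 18 + 3 + 12 = 43

43 m


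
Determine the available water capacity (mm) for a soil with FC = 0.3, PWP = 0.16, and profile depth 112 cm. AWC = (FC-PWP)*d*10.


AWC = (FC - PWP) * d * 10
AWC = (0.3 - 0.16) * 112 * 10
AWC = 0.1400 * 112 * 10

156.8000 mm


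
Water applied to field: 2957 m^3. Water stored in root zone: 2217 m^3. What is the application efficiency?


Ea = V_root / V_field * 100 = 2217 / 2957 * 100 = 74.9746%

74.9746 %


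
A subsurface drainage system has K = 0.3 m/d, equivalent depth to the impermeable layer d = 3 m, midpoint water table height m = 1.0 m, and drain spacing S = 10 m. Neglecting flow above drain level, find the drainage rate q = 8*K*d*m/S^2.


q = 8*K*d*m/S^2
q = 8*0.3*3*1.0/10^2
q = 7.2000 / 100

0.0720 m/d


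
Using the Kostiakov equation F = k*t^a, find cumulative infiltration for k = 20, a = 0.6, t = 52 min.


F = k * t^a = 20 * 52^0.6
F = 20 * 10.705378

214.1076 mm


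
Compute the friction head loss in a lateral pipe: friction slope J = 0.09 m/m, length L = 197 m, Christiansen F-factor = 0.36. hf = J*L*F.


hf = J * L * F = 0.09 * 197 * 0.36 = 6.3828 m

6.3828 m


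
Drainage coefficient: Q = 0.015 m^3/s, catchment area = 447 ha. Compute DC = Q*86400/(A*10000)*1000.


DC = Q * 86400 / (A * 10000) * 1000
DC = 0.015 * 86400 / (447 * 10000) * 1000
DC = 1296000.0000 / 4470000

0.2899 mm/day


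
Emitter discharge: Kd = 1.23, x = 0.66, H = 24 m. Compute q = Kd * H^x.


q = Kd * H^x = 1.23 * 24^0.66 = 1.23 * 8.145906

10.0195 L/h


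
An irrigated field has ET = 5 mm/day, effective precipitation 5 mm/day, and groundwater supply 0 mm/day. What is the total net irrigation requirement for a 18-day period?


Daily deficit = ET - Pe - GW = 5 - 5 - 0 = 0 mm/day
NIR = 0 * 18 = 0 mm

0 mm


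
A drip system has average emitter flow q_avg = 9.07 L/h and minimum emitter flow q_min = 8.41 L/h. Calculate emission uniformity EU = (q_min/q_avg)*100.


EU = (q_min/q_avg)*100 = (8.41/9.07)*100 = 92.7233%

92.7233 %


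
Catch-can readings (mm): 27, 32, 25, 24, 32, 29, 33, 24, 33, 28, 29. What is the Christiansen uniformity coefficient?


mean = 28.727273 mm
MAD = 2.842975 mm
CU = (1 - 2.842975/28.727273)*100

90.1036 %


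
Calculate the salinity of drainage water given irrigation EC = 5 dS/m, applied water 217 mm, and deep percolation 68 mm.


EC_dw = EC_iw * D_iw / D_dw
EC_dw = 5 * 217 / 68
EC_dw = 1085 / 68

15.9559 dS/m


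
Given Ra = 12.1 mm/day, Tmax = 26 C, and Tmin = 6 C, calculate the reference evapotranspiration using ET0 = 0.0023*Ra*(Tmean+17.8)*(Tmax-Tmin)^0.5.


Tmean = (Tmax + Tmin)/2 = (26 + 6)/2 = 16.0
ET0 = 0.0023 * 12.1 * (16.0 + 17.8) * sqrt(26 - 6)
ET0 = 0.0023 * 12.1 * 33.8 * 4.472136

4.2067 mm/day


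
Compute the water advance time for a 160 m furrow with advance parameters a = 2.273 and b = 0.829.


t = (L/a)^(1/b)
t = (160/2.273)^(1/0.829)
t = 70.391553^(1/0.829)

169.2830 min


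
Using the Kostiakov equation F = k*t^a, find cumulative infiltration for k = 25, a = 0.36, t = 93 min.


F = k * t^a = 25 * 93^0.36
F = 25 * 5.112742

127.8186 mm


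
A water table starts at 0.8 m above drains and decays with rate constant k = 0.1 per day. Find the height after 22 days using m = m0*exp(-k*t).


m = m0 * exp(-k*t)
m = 0.8 * exp(-0.1 * 22)
m = 0.8 * exp(-2.2000)

0.0886 m


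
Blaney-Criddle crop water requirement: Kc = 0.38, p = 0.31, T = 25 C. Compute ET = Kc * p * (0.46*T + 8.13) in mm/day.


ET = Kc * p * (0.46*T + 8.13)
ET = 0.38 * 0.31 * (0.46*25 + 8.13)
ET = 0.38 * 0.31 * 19.6300

2.3124 mm/day


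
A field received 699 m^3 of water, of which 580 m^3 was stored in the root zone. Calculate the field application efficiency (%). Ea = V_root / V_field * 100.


Ea = V_root / V_field * 100 = 580 / 699 * 100 = 82.9757%

82.9757 %


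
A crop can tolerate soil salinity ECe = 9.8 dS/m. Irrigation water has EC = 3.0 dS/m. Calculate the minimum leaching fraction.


LR = ECiw / (5*ECe - ECiw)
LR = 3.0 / (5*9.8 - 3.0)
LR = 3.0 / 46.0000

0.0652


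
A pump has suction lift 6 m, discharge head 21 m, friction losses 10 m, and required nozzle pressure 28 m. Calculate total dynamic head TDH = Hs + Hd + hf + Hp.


TDH = Hs + Hd + hf + Hp = 6 + 21 + 10 + 28 = 65

65 m


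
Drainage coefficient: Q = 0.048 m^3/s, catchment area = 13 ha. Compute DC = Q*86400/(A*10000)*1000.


DC = Q * 86400 / (A * 10000) * 1000
DC = 0.048 * 86400 / (13 * 10000) * 1000
DC = 4147200.0000 / 130000

31.9015 mm/day


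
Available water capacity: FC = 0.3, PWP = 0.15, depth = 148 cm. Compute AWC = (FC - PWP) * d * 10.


AWC = (FC - PWP) * d * 10
AWC = (0.3 - 0.15) * 148 * 10
AWC = 0.1500 * 148 * 10

222.0000 mm


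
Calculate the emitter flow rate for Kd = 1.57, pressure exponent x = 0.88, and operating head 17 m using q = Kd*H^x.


q = Kd * H^x = 1.57 * 17^0.88 = 1.57 * 12.100270

18.9974 L/h


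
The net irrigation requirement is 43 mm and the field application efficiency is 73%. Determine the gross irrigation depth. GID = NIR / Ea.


Ea = 73% = 0.73
GID = NIR / Ea = 43 / 0.73 = 58.9041 mm

58.9041 mm


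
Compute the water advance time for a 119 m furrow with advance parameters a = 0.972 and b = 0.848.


t = (L/a)^(1/b)
t = (119/0.972)^(1/0.848)
t = 122.427984^(1/0.848)

289.8167 min


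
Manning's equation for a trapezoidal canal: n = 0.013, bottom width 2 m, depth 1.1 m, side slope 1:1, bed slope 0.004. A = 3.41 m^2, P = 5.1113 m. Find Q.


R = A/P = 3.41/5.1113 = 0.667149
Q = (1/0.013) * 3.41 * 0.667149^(2/3) * 0.004^0.5

12.6665 m^3/s


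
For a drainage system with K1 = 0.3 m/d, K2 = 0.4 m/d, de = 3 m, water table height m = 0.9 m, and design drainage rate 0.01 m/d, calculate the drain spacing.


S^2 = 8*K2*de*m/q + 4*K1*m^2/q
S^2 = 8*0.4*3*0.9/0.01 + 4*0.3*0.9^2/0.01
S = sqrt(961.2000)

31.0032 m


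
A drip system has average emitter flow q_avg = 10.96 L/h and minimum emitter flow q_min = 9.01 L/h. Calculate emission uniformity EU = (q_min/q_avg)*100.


EU = (q_min/q_avg)*100 = (9.01/10.96)*100 = 82.2080%

82.2080 %


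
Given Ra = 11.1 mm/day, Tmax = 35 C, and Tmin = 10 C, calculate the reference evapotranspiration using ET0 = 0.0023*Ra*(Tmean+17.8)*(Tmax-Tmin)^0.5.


Tmean = (Tmax + Tmin)/2 = (35 + 10)/2 = 22.5
ET0 = 0.0023 * 11.1 * (22.5 + 17.8) * sqrt(35 - 10)
ET0 = 0.0023 * 11.1 * 40.3 * 5.000000

5.1443 mm/day


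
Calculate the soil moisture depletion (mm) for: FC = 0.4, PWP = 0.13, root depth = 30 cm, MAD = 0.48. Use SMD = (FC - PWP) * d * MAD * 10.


SMD = (FC - PWP) * d * MAD * 10
SMD = (0.4 - 0.13) * 30 * 0.48 * 10
SMD = 0.2700 * 30 * 0.48 * 10

38.8800 mm


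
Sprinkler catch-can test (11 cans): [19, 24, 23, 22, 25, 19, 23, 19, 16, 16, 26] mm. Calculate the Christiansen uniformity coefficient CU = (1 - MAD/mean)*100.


mean = 21.090909 mm
MAD = 2.991736 mm
CU = (1 - 2.991736/21.090909)*100

85.8150 %


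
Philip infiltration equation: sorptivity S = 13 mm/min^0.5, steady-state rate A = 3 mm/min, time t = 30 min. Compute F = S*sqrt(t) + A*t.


F = S*sqrt(t) + A*t
F = 13*sqrt(30) + 3*30
F = 13*5.477226 + 90

161.2039 mm


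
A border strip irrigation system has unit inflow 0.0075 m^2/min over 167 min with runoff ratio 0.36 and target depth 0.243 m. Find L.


L = q*t/((1+r)*Z)
L = 0.0075*167/((1+0.36)*0.243)
L = 1.2525/0.33048

3.7899 m


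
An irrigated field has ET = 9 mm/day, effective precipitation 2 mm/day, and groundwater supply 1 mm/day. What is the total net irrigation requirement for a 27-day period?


Daily deficit = ET - Pe - GW = 9 - 2 - 1 = 6 mm/day
NIR = 6 * 27 = 162 mm

162.0000 mm


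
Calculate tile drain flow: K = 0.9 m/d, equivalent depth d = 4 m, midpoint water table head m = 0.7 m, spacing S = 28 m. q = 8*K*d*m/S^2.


q = 8*K*d*m/S^2
q = 8*0.9*4*0.7/28^2
q = 20.1600 / 784

0.0257 m/d


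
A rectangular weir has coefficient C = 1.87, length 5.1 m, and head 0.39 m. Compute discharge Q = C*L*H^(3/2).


Q = C * L * H^(3/2) = 1.87 * 5.1 * 0.39^1.5 = 1.87 * 5.1 * 0.243555

2.3228 m^3/s


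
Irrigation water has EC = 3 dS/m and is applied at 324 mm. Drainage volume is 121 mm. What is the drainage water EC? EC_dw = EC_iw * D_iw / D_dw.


EC_dw = EC_iw * D_iw / D_dw
EC_dw = 3 * 324 / 121
EC_dw = 972 / 121

8.0331 dS/m


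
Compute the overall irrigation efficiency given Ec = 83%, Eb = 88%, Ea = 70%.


Ec = 0.83, Eb = 0.88, Ea = 0.7
E = 0.83 * 0.88 * 0.7 * 100 = 51.1280%

51.1280 %


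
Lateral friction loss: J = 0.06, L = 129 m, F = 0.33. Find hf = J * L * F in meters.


hf = J * L * F = 0.06 * 129 * 0.33 = 2.5542 m

2.5542 m


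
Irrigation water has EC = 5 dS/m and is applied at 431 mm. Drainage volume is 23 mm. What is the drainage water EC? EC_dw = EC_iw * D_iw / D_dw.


EC_dw = EC_iw * D_iw / D_dw
EC_dw = 5 * 431 / 23
EC_dw = 2155 / 23

93.6957 dS/m


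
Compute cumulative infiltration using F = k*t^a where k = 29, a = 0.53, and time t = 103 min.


F = k * t^a = 29 * 103^0.53
F = 29 * 11.662824

338.2219 mm


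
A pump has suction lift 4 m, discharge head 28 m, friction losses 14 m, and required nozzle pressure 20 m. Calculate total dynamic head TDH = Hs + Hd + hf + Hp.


TDH = Hs + Hd + hf + Hp = 4 + 28 + 14 + 20 = 66

66 m


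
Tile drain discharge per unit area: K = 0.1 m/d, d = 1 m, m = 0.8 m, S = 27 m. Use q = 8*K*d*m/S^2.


q = 8*K*d*m/S^2
q = 8*0.1*1*0.8/27^2
q = 0.6400 / 729

8.7791e-04 m/d


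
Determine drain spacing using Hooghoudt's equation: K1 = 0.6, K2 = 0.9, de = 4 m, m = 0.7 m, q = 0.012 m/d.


S^2 = 8*K2*de*m/q + 4*K1*m^2/q
S^2 = 8*0.9*4*0.7/0.012 + 4*0.6*0.7^2/0.012
S = sqrt(1778.0000)

42.1663 m


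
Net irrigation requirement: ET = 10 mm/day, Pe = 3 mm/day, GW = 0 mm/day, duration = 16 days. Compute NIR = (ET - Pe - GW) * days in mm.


Daily deficit = ET - Pe - GW = 10 - 3 - 0 = 7 mm/day
NIR = 7 * 16 = 112 mm

112.0000 mm


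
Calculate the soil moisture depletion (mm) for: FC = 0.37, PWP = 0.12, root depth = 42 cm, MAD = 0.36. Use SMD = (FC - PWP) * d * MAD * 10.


SMD = (FC - PWP) * d * MAD * 10
SMD = (0.37 - 0.12) * 42 * 0.36 * 10
SMD = 0.2500 * 42 * 0.36 * 10

37.8000 mm


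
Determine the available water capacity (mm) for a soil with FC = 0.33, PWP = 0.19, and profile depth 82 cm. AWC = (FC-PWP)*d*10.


AWC = (FC - PWP) * d * 10
AWC = (0.33 - 0.19) * 82 * 10
AWC = 0.1400 * 82 * 10

114.8000 mm


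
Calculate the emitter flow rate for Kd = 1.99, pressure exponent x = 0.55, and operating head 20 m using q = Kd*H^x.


q = Kd * H^x = 1.99 * 20^0.55 = 1.99 * 5.194772

10.3376 L/h


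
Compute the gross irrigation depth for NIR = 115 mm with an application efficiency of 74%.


Ea = 74% = 0.74
GID = NIR / Ea = 115 / 0.74 = 155.4054 mm

155.4054 mm


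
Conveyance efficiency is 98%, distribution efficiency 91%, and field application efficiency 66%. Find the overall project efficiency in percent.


Ec = 0.98, Eb = 0.91, Ea = 0.66
E = 0.98 * 0.91 * 0.66 * 100 = 58.8588%

58.8588 %


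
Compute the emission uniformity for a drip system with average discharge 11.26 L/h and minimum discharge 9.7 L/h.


EU = (q_min/q_avg)*100 = (9.7/11.26)*100 = 86.1456%

86.1456 %


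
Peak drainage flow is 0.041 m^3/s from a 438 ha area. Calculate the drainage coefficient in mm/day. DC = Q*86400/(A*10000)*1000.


DC = Q * 86400 / (A * 10000) * 1000
DC = 0.041 * 86400 / (438 * 10000) * 1000
DC = 3542400.0000 / 4380000

0.8088 mm/day


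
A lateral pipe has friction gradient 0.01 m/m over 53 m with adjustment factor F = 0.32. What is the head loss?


hf = J * L * F = 0.01 * 53 * 0.32 = 0.1696 m

0.1696 m


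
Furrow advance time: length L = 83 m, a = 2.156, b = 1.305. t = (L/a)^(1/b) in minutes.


t = (L/a)^(1/b)
t = (83/2.156)^(1/1.305)
t = 38.497217^(1/1.305)

16.4017 min


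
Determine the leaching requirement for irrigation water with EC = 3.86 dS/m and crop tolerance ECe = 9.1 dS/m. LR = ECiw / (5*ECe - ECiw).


LR = ECiw / (5*ECe - ECiw)
LR = 3.86 / (5*9.1 - 3.86)
LR = 3.86 / 41.6400

0.0927


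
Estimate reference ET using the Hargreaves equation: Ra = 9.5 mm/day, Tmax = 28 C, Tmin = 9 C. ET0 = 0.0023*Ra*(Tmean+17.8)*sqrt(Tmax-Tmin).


Tmean = (Tmax + Tmin)/2 = (28 + 9)/2 = 18.5
ET0 = 0.0023 * 9.5 * (18.5 + 17.8) * sqrt(28 - 9)
ET0 = 0.0023 * 9.5 * 36.3 * 4.358899

3.4573 mm/day


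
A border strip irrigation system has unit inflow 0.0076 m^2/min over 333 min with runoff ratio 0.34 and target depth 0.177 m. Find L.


L = q*t/((1+r)*Z)
L = 0.0076*333/((1+0.34)*0.177)
L = 2.5308/0.23718

10.6704 m


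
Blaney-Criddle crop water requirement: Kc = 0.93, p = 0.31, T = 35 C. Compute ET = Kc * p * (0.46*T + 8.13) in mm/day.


ET = Kc * p * (0.46*T + 8.13)
ET = 0.93 * 0.31 * (0.46*35 + 8.13)
ET = 0.93 * 0.31 * 24.2300

6.9855 mm/day


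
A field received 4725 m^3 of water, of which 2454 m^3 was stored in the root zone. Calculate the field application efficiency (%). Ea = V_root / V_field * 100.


Ea = V_root / V_field * 100 = 2454 / 4725 * 100 = 51.9365%

51.9365 %


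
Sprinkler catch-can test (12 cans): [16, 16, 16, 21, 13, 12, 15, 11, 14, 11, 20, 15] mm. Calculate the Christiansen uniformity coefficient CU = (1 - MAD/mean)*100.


mean = 15.000000 mm
MAD = 2.333333 mm
CU = (1 - 2.333333/15.000000)*100

84.4444 %


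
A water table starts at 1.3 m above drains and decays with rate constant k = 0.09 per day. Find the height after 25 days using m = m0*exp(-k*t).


m = m0 * exp(-k*t)
m = 1.3 * exp(-0.09 * 25)
m = 1.3 * exp(-2.2500)

0.1370 m


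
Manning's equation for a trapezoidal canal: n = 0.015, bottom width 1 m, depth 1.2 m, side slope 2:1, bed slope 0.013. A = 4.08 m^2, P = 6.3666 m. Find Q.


R = A/P = 4.08/6.3666 = 0.640844
Q = (1/0.015) * 4.08 * 0.640844^(2/3) * 0.013^0.5

23.0520 m^3/s


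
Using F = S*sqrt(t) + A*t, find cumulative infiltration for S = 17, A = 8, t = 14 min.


F = S*sqrt(t) + A*t
F = 17*sqrt(14) + 8*14
F = 17*3.741657 + 112

175.6082 mm


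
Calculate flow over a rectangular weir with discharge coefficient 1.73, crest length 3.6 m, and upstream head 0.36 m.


Q = C * L * H^(3/2) = 1.73 * 3.6 * 0.36^1.5 = 1.73 * 3.6 * 0.216000

1.3452 m^3/s


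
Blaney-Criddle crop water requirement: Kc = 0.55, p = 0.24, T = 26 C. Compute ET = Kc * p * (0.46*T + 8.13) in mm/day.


ET = Kc * p * (0.46*T + 8.13)
ET = 0.55 * 0.24 * (0.46*26 + 8.13)
ET = 0.55 * 0.24 * 20.0900

2.6519 mm/day


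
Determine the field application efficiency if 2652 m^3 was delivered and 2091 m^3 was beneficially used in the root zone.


Ea = V_root / V_field * 100 = 2091 / 2652 * 100 = 78.8462%

78.8462 %


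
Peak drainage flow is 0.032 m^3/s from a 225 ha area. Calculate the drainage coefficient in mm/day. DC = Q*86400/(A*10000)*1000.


DC = Q * 86400 / (A * 10000) * 1000
DC = 0.032 * 86400 / (225 * 10000) * 1000
DC = 2764800.0000 / 2250000

1.2288 mm/day


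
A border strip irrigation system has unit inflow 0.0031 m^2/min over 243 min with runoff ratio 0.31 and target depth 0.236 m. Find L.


L = q*t/((1+r)*Z)
L = 0.0031*243/((1+0.31)*0.236)
L = 0.7533/0.30916

2.4366 m


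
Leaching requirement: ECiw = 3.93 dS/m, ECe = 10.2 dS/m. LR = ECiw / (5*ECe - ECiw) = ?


LR = ECiw / (5*ECe - ECiw)
LR = 3.93 / (5*10.2 - 3.93)
LR = 3.93 / 47.0700

0.0835


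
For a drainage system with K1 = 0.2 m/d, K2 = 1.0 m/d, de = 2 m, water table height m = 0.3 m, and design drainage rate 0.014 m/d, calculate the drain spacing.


S^2 = 8*K2*de*m/q + 4*K1*m^2/q
S^2 = 8*1.0*2*0.3/0.014 + 4*0.2*0.3^2/0.014
S = sqrt(348.0000)

18.6548 m


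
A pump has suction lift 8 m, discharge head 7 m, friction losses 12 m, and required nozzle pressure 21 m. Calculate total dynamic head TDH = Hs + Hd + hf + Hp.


TDH = Hs + Hd + hf + Hp = 8 + 7 + 12 + 21 = 48

48 m


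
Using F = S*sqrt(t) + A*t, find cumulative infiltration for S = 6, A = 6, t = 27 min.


F = S*sqrt(t) + A*t
F = 6*sqrt(27) + 6*27
F = 6*5.196152 + 162

193.1769 mm


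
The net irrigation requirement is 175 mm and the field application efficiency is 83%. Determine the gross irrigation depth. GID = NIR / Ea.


Ea = 83% = 0.83
GID = NIR / Ea = 175 / 0.83 = 210.8434 mm

210.8434 mm


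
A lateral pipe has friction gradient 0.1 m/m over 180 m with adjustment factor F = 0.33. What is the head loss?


hf = J * L * F = 0.1 * 180 * 0.33 = 5.9400 m

5.9400 m


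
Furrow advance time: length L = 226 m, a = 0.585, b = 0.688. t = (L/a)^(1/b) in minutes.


t = (L/a)^(1/b)
t = (226/0.585)^(1/0.688)
t = 386.324786^(1/0.688)

5755.7972 min


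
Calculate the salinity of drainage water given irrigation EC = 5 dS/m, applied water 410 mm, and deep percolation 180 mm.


EC_dw = EC_iw * D_iw / D_dw
EC_dw = 5 * 410 / 180
EC_dw = 2050 / 180

11.3889 dS/m


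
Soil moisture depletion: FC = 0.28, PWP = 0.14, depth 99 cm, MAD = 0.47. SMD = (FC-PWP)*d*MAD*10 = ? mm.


SMD = (FC - PWP) * d * MAD * 10
SMD = (0.28 - 0.14) * 99 * 0.47 * 10
SMD = 0.1400 * 99 * 0.47 * 10

65.1420 mm


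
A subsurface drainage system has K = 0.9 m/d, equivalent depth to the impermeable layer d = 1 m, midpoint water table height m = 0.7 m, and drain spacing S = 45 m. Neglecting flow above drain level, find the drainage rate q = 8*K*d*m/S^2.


q = 8*K*d*m/S^2
q = 8*0.9*1*0.7/45^2
q = 5.0400 / 2025

0.0025 m/d


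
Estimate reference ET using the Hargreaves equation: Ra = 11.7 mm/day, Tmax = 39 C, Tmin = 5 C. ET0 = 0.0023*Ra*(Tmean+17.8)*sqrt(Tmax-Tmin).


Tmean = (Tmax + Tmin)/2 = (39 + 5)/2 = 22.0
ET0 = 0.0023 * 11.7 * (22.0 + 17.8) * sqrt(39 - 5)
ET0 = 0.0023 * 11.7 * 39.8 * 5.830952

6.2451 mm/day


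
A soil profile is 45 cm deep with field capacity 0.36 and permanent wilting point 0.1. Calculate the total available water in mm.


AWC = (FC - PWP) * d * 10
AWC = (0.36 - 0.1) * 45 * 10
AWC = 0.2600 * 45 * 10

117.0000 mm


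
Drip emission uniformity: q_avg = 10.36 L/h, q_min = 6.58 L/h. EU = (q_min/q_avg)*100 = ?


EU = (q_min/q_avg)*100 = (6.58/10.36)*100 = 63.5135%

63.5135 %


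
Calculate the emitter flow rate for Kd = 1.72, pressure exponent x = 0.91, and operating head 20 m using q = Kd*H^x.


q = Kd * H^x = 1.72 * 20^0.91 = 1.72 * 15.273455

26.2703 L/h


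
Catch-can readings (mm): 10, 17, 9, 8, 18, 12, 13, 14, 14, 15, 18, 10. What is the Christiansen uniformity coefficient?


mean = 13.166667 mm
MAD = 2.833333 mm
CU = (1 - 2.833333/13.166667)*100

78.4810 %


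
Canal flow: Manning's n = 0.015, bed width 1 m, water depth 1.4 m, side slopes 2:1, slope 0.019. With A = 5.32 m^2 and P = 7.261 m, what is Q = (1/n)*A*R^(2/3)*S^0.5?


R = A/P = 5.32/7.261 = 0.732681
Q = (1/0.015) * 5.32 * 0.732681^(2/3) * 0.019^0.5

39.7320 m^3/s


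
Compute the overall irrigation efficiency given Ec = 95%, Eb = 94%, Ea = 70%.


Ec = 0.95, Eb = 0.94, Ea = 0.7
E = 0.95 * 0.94 * 0.7 * 100 = 62.5100%

62.5100 %


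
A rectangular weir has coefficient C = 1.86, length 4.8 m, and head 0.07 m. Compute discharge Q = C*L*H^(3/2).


Q = C * L * H^(3/2) = 1.86 * 4.8 * 0.07^1.5 = 1.86 * 4.8 * 0.018520

0.1653 m^3/s


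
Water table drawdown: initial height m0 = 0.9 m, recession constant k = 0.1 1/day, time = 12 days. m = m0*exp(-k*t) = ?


m = m0 * exp(-k*t)
m = 0.9 * exp(-0.1 * 12)
m = 0.9 * exp(-1.2000)

0.2711 m


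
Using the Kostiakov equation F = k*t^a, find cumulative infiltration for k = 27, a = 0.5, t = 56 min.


F = k * t^a = 27 * 56^0.5
F = 27 * 7.483315

202.0495 mm


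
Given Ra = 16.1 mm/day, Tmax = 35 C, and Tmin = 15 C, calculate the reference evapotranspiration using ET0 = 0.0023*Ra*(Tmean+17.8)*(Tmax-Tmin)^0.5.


Tmean = (Tmax + Tmin)/2 = (35 + 15)/2 = 25.0
ET0 = 0.0023 * 16.1 * (25.0 + 17.8) * sqrt(35 - 15)
ET0 = 0.0023 * 16.1 * 42.8 * 4.472136

7.0878 mm/day


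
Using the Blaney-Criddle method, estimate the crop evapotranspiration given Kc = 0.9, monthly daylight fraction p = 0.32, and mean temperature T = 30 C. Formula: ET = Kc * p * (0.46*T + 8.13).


ET = Kc * p * (0.46*T + 8.13)
ET = 0.9 * 0.32 * (0.46*30 + 8.13)
ET = 0.9 * 0.32 * 21.9300

6.3158 mm/day


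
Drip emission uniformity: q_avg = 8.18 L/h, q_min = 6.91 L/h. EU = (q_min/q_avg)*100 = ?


EU = (q_min/q_avg)*100 = (6.91/8.18)*100 = 84.4743%

84.4743 %


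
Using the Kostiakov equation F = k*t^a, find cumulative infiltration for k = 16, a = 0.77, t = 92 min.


F = k * t^a = 16 * 92^0.77
F = 16 * 32.517461

520.2794 mm
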